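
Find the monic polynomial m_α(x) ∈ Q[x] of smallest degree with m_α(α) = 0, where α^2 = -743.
m_α(x) = x^2 + 743

α satisfies α^2 + 743 = 0, so x^2 + 743 annihilates α. Since d = -743 is squarefree and ≠ 1, it is not a perfect square in Q, so x^2 + 743 has no rational root and is therefore irreducible over Q (a degree-2 polynomial over a field is irreducible iff it has no root). Hence m_α(x) = x^2 + 743.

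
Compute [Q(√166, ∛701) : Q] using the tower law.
[Q(√166, ∛701) : Q] = 6

Let L = Q(√166, ∛701). Since Q(√166) ⊂ L and [Q(√166):Q] = 2, the tower law gives 2 | [L:Q]. Likewise Q(∛701) ⊂ L with [Q(∛701):Q] = 3 (because 701 is not a perfect cube), so 3 | [L:Q]. As gcd(2,3) = 1, [L:Q] is divisible by 6. Conversely L is generated over Q by √166 and ∛701, so [L:Q] ≤ 2·3 = 6. Therefore [Q(√166, ∛701) : Q] = 6.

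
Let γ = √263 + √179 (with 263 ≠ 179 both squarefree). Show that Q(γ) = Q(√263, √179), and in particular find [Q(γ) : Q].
[Q(γ) : Q] = 4 (equivalently, Q(γ) = Q(√263, √179))

Obviously Q(γ) ⊆ Q(√263, √179), and [Q(√263, √179):Q] = 4 (since 263, 179 are distinct squarefree integers > 1 with 47077 not a perfect square). To show equality we compute the minimal polynomial of γ. From γ = √263 + √179: γ^2 = 263 + 2√(47077) + 179 = 442 + 2√(47077), so γ^2 - 442 = 2√(47077); squaring, (γ^2 - 442)^2 = 4·47077, i.e. γ^4 - 884γ^2 + 195364 - 188308 = 0, i.e. γ^4 - 884γ^2 + 7056 = 0. So γ is a root of x^4 - 884x^2 + 7056. This polynomial is irreducible over Q: it has no rational root (each ±√263 ± √179 is irrational), and any factorization into two quadratics over Q would force √(47077) ∈ Q (pairing opposite roots) or √263, √179 ∈ Q (other pairings), all impossible. Hence [Q(γ):Q] = 4 = [Q(√263, √179):Q], so Q(γ) = Q(√263, √179).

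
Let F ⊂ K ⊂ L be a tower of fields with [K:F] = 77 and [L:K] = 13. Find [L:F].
[L:F] = 1001

The tower law says that for any tower of field extensions F ⊂ K ⊂ L with finite degrees, [L:F] = [L:K] · [K:F]. Here this gives [L:F] = 13 · 77 = 1001.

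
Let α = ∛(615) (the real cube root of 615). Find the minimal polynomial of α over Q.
m_α(x) = x^3 - 615

α satisfies α^3 = 615, so x^3 - 615 annihilates α. By the rational root test, a rational root p/q (in lowest terms) of x^3 - 615 would satisfy p^3 = 615 q^3, forcing q = 1 and p^3 = 615; but 615 is not a perfect cube, contradiction. A monic cubic over Q with no rational root is irreducible (any nontrivial factorization would include a linear factor). Hence x^3 - 615 is the minimal polynomial of α, and in particular [Q(α):Q] = 3.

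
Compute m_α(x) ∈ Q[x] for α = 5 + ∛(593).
m_α(x) = x^3 - 15x^2 + 75x - 718

Set β = α - 5 = ∛(593), so β^3 = 593. Then (α - 5)^3 - 593 = 0, i.e. α is a root of g(x) = (x - 5)^3 - 593 = x^3 - 15x^2 + 75x - 718. Since g(x) = h(x - 5) where h(x) = x^3 - 593, and h is irreducible over Q (because 593 is not a perfect cube, so h has no rational root, and a monic cubic with no rational root is irreducible), g is also irreducible (irreducibility is preserved under the substitution x → x - 5). Hence m_α(x) = x^3 - 15x^2 + 75x - 718.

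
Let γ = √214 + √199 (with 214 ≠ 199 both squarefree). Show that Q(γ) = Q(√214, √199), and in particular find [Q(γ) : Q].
[Q(γ) : Q] = 4 (equivalently, Q(γ) = Q(√214, √199))

Obviously Q(γ) ⊆ Q(√214, √199), and [Q(√214, √199):Q] = 4 (since 214, 199 are distinct squarefree integers > 1 with 42586 not a perfect square). To show equality we compute the minimal polynomial of γ. From γ = √214 + √199: γ^2 = 214 + 2√(42586) + 199 = 413 + 2√(42586), so γ^2 - 413 = 2√(42586); squaring, (γ^2 - 413)^2 = 4·42586, i.e. γ^4 - 826γ^2 + 170569 - 170344 = 0, i.e. γ^4 - 826γ^2 + 225 = 0. So γ is a root of x^4 - 826x^2 + 225. This polynomial is irreducible over Q: it has no rational root (each ±√214 ± √199 is irrational), and any factorization into two quadratics over Q would force √(42586) ∈ Q (pairing opposite roots) or √214, √199 ∈ Q (other pairings), all impossible. Hence [Q(γ):Q] = 4 = [Q(√214, √199):Q], so Q(γ) = Q(√214, √199).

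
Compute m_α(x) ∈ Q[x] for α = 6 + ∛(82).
m_α(x) = x^3 - 18x^2 + 108x - 298

Set β = α - 6 = ∛(82), so β^3 = 82. Then (α - 6)^3 - 82 = 0, i.e. α is a root of g(x) = (x - 6)^3 - 82 = x^3 - 18x^2 + 108x - 298. Since g(x) = h(x - 6) where h(x) = x^3 - 82, and h is irreducible over Q (because 82 is not a perfect cube, so h has no rational root, and a monic cubic with no rational root is irreducible), g is also irreducible (irreducibility is preserved under the substitution x → x - 6). Hence m_α(x) = x^3 - 18x^2 + 108x - 298.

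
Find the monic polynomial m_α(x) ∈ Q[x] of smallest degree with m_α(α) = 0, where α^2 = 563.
m_α(x) = x^2 - 563

α satisfies α^2 - 563 = 0, so x^2 - 563 annihilates α. Since d = 563 is squarefree and ≠ 1, it is not a perfect square in Q, so x^2 - 563 has no rational root and is therefore irreducible over Q (a degree-2 polynomial over a field is irreducible iff it has no root). Hence m_α(x) = x^2 - 563.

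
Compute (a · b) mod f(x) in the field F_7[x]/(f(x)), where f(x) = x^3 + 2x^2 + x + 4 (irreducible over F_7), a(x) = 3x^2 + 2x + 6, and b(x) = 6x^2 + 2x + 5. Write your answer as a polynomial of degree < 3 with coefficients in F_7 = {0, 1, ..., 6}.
a · b ≡ 3x^2 + 3x + 4 (mod f(x))

Multiply in F_7[x]: a(x)·b(x) = (3x^2 + 2x + 6)·(6x^2 + 2x + 5) = 4x^4 + 4x^3 + 6x^2 + x + 2. This has degree ≥ 3, so divide by f(x) over F_7: 4x^4 + 4x^3 + 6x^2 + x + 2 = (4x + 3)·(x^3 + 2x^2 + x + 4) + (3x^2 + 3x + 4). Hence a·b ≡ 3x^2 + 3x + 4 (mod f). (F_7[x]/(f) is a field with 7^3 = 343 elements since f is irreducible of degree 3.)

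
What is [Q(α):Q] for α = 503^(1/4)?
[Q(α):Q] = 4

α is a root of x^4 - 503. By Eisenstein's criterion at the prime p = 503 (which divides the constant term 503 but p^2 = 253009 does not, since 503 is squarefree), x^4 - 503 is irreducible over Q. Hence [Q(α):Q] = 4.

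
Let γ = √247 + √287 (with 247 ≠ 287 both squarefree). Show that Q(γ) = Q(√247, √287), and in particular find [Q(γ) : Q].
[Q(γ) : Q] = 4 (equivalently, Q(γ) = Q(√247, √287))

Obviously Q(γ) ⊆ Q(√247, √287), and [Q(√247, √287):Q] = 4 (since 247, 287 are distinct squarefree integers > 1 with 70889 not a perfect square). To show equality we compute the minimal polynomial of γ. From γ = √247 + √287: γ^2 = 247 + 2√(70889) + 287 = 534 + 2√(70889), so γ^2 - 534 = 2√(70889); squaring, (γ^2 - 534)^2 = 4·70889, i.e. γ^4 - 1068γ^2 + 285156 - 283556 = 0, i.e. γ^4 - 1068γ^2 + 1600 = 0. So γ is a root of x^4 - 1068x^2 + 1600. This polynomial is irreducible over Q: it has no rational root (each ±√247 ± √287 is irrational), and any factorization into two quadratics over Q would force √(70889) ∈ Q (pairing opposite roots) or √247, √287 ∈ Q (other pairings), all impossible. Hence [Q(γ):Q] = 4 = [Q(√247, √287):Q], so Q(γ) = Q(√247, √287).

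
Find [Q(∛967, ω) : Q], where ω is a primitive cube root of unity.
[Q(∛967, ω) : Q] = 6

[Q(∛967):Q] = 3 (min poly x^3 - 967, irreducible since 967 is not a perfect cube). [Q(ω):Q] = 2 (min poly x^2 + x + 1). Since Q(∛967) ⊂ R and ω ∉ R, we have ω ∉ Q(∛967), so x^2 + x + 1 remains irreducible over Q(∛967) and [Q(∛967, ω) : Q(∛967)] = 2. By the tower law, [Q(∛967, ω) : Q] = 3 · 2 = 6. (In fact Q(∛967, ω) is the splitting field of x^3 - 967 over Q.)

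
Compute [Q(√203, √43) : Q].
[Q(√203, √43) : Q] = 4

[Q(√203):Q] = 2 (min poly x^2 - 203, irreducible since 203 is squarefree > 1). For the top step, suppose √43 ∈ Q(√203), say √43 = c + d√203 with c, d ∈ Q. Squaring: 43 = c^2 + 203d^2 + 2cd√203. Since √203 ∉ Q this forces 2cd = 0. If d = 0 then √43 = c ∈ Q, contradicting 43 squarefree > 1. If c = 0 then 43 = 203d^2, so 203·43 = (203d)^2 is a perfect square in Q — but 203·43 = 8729 is not a perfect square (since 203 and 43 are distinct squarefree integers). Contradiction. Hence √43 ∉ Q(√203), so x^2 - 43 stays irreducible over Q(√203) and [Q(√203, √43) : Q(√203)] = 2. By the tower law, [Q(√203, √43) : Q] = 2 · 2 = 4.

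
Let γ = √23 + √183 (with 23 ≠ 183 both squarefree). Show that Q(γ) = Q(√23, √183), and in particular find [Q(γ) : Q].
[Q(γ) : Q] = 4 (equivalently, Q(γ) = Q(√23, √183))

Obviously Q(γ) ⊆ Q(√23, √183), and [Q(√23, √183):Q] = 4 (since 23, 183 are distinct squarefree integers > 1 with 4209 not a perfect square). To show equality we compute the minimal polynomial of γ. From γ = √23 + √183: γ^2 = 23 + 2√(4209) + 183 = 206 + 2√(4209), so γ^2 - 206 = 2√(4209); squaring, (γ^2 - 206)^2 = 4·4209, i.e. γ^4 - 412γ^2 + 42436 - 16836 = 0, i.e. γ^4 - 412γ^2 + 25600 = 0. So γ is a root of x^4 - 412x^2 + 25600. This polynomial is irreducible over Q: it has no rational root (each ±√23 ± √183 is irrational), and any factorization into two quadratics over Q would force √(4209) ∈ Q (pairing opposite roots) or √23, √183 ∈ Q (other pairings), all impossible. Hence [Q(γ):Q] = 4 = [Q(√23, √183):Q], so Q(γ) = Q(√23, √183).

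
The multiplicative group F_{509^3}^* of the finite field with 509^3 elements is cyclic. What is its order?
|F_{509^3}^*| = 131872228

F_{509^3} has 509^3 = 131872229 elements; its multiplicative group consists of all nonzero elements, so |F_{509^3}^*| = 131872229 - 1 = 131872228. (It is cyclic since any finite subgroup of the multiplicative group of a field is cyclic.)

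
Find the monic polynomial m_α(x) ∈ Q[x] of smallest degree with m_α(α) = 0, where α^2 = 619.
m_α(x) = x^2 - 619

α satisfies α^2 - 619 = 0, so x^2 - 619 annihilates α. Since d = 619 is squarefree and ≠ 1, it is not a perfect square in Q, so x^2 - 619 has no rational root and is therefore irreducible over Q (a degree-2 polynomial over a field is irreducible iff it has no root). Hence m_α(x) = x^2 - 619.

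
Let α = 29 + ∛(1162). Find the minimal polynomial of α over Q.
m_α(x) = x^3 - 87x^2 + 2523x - 25551

Set β = α - 29 = ∛(1162), so β^3 = 1162. Then (α - 29)^3 - 1162 = 0, i.e. α is a root of g(x) = (x - 29)^3 - 1162 = x^3 - 87x^2 + 2523x - 25551. Since g(x) = h(x - 29) where h(x) = x^3 - 1162, and h is irreducible over Q (because 1162 is not a perfect cube, so h has no rational root, and a monic cubic with no rational root is irreducible), g is also irreducible (irreducibility is preserved under the substitution x → x - 29). Hence m_α(x) = x^3 - 87x^2 + 2523x - 25551.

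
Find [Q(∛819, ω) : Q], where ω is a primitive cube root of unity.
[Q(∛819, ω) : Q] = 6

[Q(∛819):Q] = 3 (min poly x^3 - 819, irreducible since 819 is not a perfect cube). [Q(ω):Q] = 2 (min poly x^2 + x + 1). Since Q(∛819) ⊂ R and ω ∉ R, we have ω ∉ Q(∛819), so x^2 + x + 1 remains irreducible over Q(∛819) and [Q(∛819, ω) : Q(∛819)] = 2. By the tower law, [Q(∛819, ω) : Q] = 3 · 2 = 6. (In fact Q(∛819, ω) is the splitting field of x^3 - 819 over Q.)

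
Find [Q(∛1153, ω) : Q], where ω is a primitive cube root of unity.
[Q(∛1153, ω) : Q] = 6

[Q(∛1153):Q] = 3 (min poly x^3 - 1153, irreducible since 1153 is not a perfect cube). [Q(ω):Q] = 2 (min poly x^2 + x + 1). Since Q(∛1153) ⊂ R and ω ∉ R, we have ω ∉ Q(∛1153), so x^2 + x + 1 remains irreducible over Q(∛1153) and [Q(∛1153, ω) : Q(∛1153)] = 2. By the tower law, [Q(∛1153, ω) : Q] = 3 · 2 = 6. (In fact Q(∛1153, ω) is the splitting field of x^3 - 1153 over Q.)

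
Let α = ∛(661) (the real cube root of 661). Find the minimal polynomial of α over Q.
m_α(x) = x^3 - 661

α satisfies α^3 = 661, so x^3 - 661 annihilates α. By the rational root test, a rational root p/q (in lowest terms) of x^3 - 661 would satisfy p^3 = 661 q^3, forcing q = 1 and p^3 = 661; but 661 is not a perfect cube, contradiction. A monic cubic over Q with no rational root is irreducible (any nontrivial factorization would include a linear factor). Hence x^3 - 661 is the minimal polynomial of α, and in particular [Q(α):Q] = 3.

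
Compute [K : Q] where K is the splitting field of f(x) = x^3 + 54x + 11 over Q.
[K : Q] = 6

By the rational root test, any rational root of the monic integer polynomial f(x) = x^3 + 54x + 11 must be an integer dividing the constant term 11, i.e. one of ±{1, 11}. Evaluating: f(1) = 66, f(-1) = -44, f(11) = 1936, f(-11) = -1914; none is 0, so f has no rational root and is therefore irreducible over Q (a cubic with no linear factor over a field is irreducible). For an irreducible cubic, the Galois group is A_3 or S_3 according as the discriminant disc(f) = -4a^3 - 27b^2 = -4·(54)^3 - 27·(11)^2 = -633123 is or is not a square in Q. Here disc(f) = -633123 is not a perfect square in Q, so the Galois group of f over Q is not contained in A_3 and must be all of S_3. The splitting field has degree |S_3| = 6 over Q, so [K : Q] = 6.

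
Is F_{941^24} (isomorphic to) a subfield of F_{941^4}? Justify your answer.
No: F_{941^24} is not a subfield of F_{941^4}

F_{p^m} embeds in F_{p^n} iff m | n. Here 24 ∤ 4 (since 4 = 0·24 + 4 with remainder 4 ≠ 0), so F_{941^24} is not a subfield of F_{941^4}. Equivalently: if it were, the tower law would give 24 = [F_{941^24}:F_941] dividing [F_{941^4}:F_941] = 4, contradiction.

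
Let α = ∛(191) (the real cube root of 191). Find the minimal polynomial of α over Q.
m_α(x) = x^3 - 191

α satisfies α^3 = 191, so x^3 - 191 annihilates α. By the rational root test, a rational root p/q (in lowest terms) of x^3 - 191 would satisfy p^3 = 191 q^3, forcing q = 1 and p^3 = 191; but 191 is not a perfect cube, contradiction. A monic cubic over Q with no rational root is irreducible (any nontrivial factorization would include a linear factor). Hence x^3 - 191 is the minimal polynomial of α, and in particular [Q(α):Q] = 3.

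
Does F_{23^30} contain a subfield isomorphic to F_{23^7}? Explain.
No: F_{23^7} is not a subfield of F_{23^30}

F_{p^m} embeds in F_{p^n} iff m | n. Here 7 ∤ 30 (since 30 = 4·7 + 2 with remainder 2 ≠ 0), so F_{23^7} is not a subfield of F_{23^30}. Equivalently: if it were, the tower law would give 7 = [F_{23^7}:F_23] dividing [F_{23^30}:F_23] = 30, contradiction.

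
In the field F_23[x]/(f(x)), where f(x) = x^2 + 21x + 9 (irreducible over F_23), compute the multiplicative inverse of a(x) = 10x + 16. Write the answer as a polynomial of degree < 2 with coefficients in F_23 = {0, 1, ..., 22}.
a(x)^(-1) ≡ 9x + 9 (mod f(x))

Since f is irreducible over F_23, F_23[x]/(f) is a field and a(x) ≠ 0 has an inverse. Apply the extended Euclidean algorithm to f(x) and a(x) in F_23[x]: f(x) = (7x + 7)·a(x) + (12). The last nonzero remainder is the constant 12 = gcd(f, a) in F_23. Back-substituting through the division chain expresses 12 = s(x)·a(x) + t(x)·f(x) with s(x) ≡ 16x + 16 (mod f), so (16x + 16)·a(x) ≡ 12 (mod f). Multiplying by 12^(-1) ≡ 2 in F_23 gives a(x)^(-1) ≡ 2·(16x + 16) ≡ 9x + 9 (mod f). Check: (10x + 16)·(9x + 9) = 21x^2 + 4x + 6 ≡ 1 (mod x^2 + 21x + 9).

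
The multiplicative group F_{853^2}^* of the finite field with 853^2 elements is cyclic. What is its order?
|F_{853^2}^*| = 727608

F_{853^2} has 853^2 = 727609 elements; its multiplicative group consists of all nonzero elements, so |F_{853^2}^*| = 727609 - 1 = 727608. (It is cyclic since any finite subgroup of the multiplicative group of a field is cyclic.)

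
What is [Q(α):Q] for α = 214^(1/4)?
[Q(α):Q] = 4

α is a root of x^4 - 214. By Eisenstein's criterion at the prime p = 2 (which divides the constant term 214 but p^2 = 4 does not, since 214 is squarefree), x^4 - 214 is irreducible over Q. Hence [Q(α):Q] = 4.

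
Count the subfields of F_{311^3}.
F_{311^3} has 2 subfields

The subfields of F_{p^n} are exactly the fields F_{p^d} for d | n (each is the fixed field of the unique index-d subgroup of Gal(F_{p^n}/F_p) ≅ Z/nZ). The divisors of n = 3 are {1, 3}, giving 2 subfields: F_{311^1}, F_{311^3}.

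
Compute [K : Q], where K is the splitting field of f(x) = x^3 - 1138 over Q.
[K : Q] = 6

The roots of x^3 - 1138 are ∛1138, ω∛1138, ω^2∛1138 where ω = e^(2πi/3) is a primitive cube root of unity, so K = Q(∛1138, ω). Now [Q(∛1138):Q] = 3 (since 1138 is not a perfect cube, x^3 - 1138 is irreducible) and [Q(ω):Q] = 2. Both 2 and 3 divide [K:Q], and [K:Q] ≤ 3·2 = 6, so [K:Q] = 6. (Equivalently: Q(∛1138) ⊂ R but ω ∉ R, so [K : Q(∛1138)] = 2.)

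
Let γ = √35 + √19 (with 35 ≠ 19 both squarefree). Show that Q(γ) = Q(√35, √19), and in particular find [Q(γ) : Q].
[Q(γ) : Q] = 4 (equivalently, Q(γ) = Q(√35, √19))

Obviously Q(γ) ⊆ Q(√35, √19), and [Q(√35, √19):Q] = 4 (since 35, 19 are distinct squarefree integers > 1 with 665 not a perfect square). To show equality we compute the minimal polynomial of γ. From γ = √35 + √19: γ^2 = 35 + 2√(665) + 19 = 54 + 2√(665), so γ^2 - 54 = 2√(665); squaring, (γ^2 - 54)^2 = 4·665, i.e. γ^4 - 108γ^2 + 2916 - 2660 = 0, i.e. γ^4 - 108γ^2 + 256 = 0. So γ is a root of x^4 - 108x^2 + 256. This polynomial is irreducible over Q: it has no rational root (each ±√35 ± √19 is irrational), and any factorization into two quadratics over Q would force √(665) ∈ Q (pairing opposite roots) or √35, √19 ∈ Q (other pairings), all impossible. Hence [Q(γ):Q] = 4 = [Q(√35, √19):Q], so Q(γ) = Q(√35, √19).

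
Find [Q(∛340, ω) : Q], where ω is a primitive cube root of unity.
[Q(∛340, ω) : Q] = 6

[Q(∛340):Q] = 3 (min poly x^3 - 340, irreducible since 340 is not a perfect cube). [Q(ω):Q] = 2 (min poly x^2 + x + 1). Since Q(∛340) ⊂ R and ω ∉ R, we have ω ∉ Q(∛340), so x^2 + x + 1 remains irreducible over Q(∛340) and [Q(∛340, ω) : Q(∛340)] = 2. By the tower law, [Q(∛340, ω) : Q] = 3 · 2 = 6. (In fact Q(∛340, ω) is the splitting field of x^3 - 340 over Q.)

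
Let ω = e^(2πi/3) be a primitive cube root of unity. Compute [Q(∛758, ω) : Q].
[Q(∛758, ω) : Q] = 6

[Q(∛758):Q] = 3 (min poly x^3 - 758, irreducible since 758 is not a perfect cube). [Q(ω):Q] = 2 (min poly x^2 + x + 1). Since Q(∛758) ⊂ R and ω ∉ R, we have ω ∉ Q(∛758), so x^2 + x + 1 remains irreducible over Q(∛758) and [Q(∛758, ω) : Q(∛758)] = 2. By the tower law, [Q(∛758, ω) : Q] = 3 · 2 = 6. (In fact Q(∛758, ω) is the splitting field of x^3 - 758 over Q.)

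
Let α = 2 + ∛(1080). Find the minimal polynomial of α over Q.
m_α(x) = x^3 - 6x^2 + 12x - 1088

Set β = α - 2 = ∛(1080), so β^3 = 1080. Then (α - 2)^3 - 1080 = 0, i.e. α is a root of g(x) = (x - 2)^3 - 1080 = x^3 - 6x^2 + 12x - 1088. Since g(x) = h(x - 2) where h(x) = x^3 - 1080, and h is irreducible over Q (because 1080 is not a perfect cube, so h has no rational root, and a monic cubic with no rational root is irreducible), g is also irreducible (irreducibility is preserved under the substitution x → x - 2). Hence m_α(x) = x^3 - 6x^2 + 12x - 1088.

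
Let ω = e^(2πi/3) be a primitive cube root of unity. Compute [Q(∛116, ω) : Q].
[Q(∛116, ω) : Q] = 6

[Q(∛116):Q] = 3 (min poly x^3 - 116, irreducible since 116 is not a perfect cube). [Q(ω):Q] = 2 (min poly x^2 + x + 1). Since Q(∛116) ⊂ R and ω ∉ R, we have ω ∉ Q(∛116), so x^2 + x + 1 remains irreducible over Q(∛116) and [Q(∛116, ω) : Q(∛116)] = 2. By the tower law, [Q(∛116, ω) : Q] = 3 · 2 = 6. (In fact Q(∛116, ω) is the splitting field of x^3 - 116 over Q.)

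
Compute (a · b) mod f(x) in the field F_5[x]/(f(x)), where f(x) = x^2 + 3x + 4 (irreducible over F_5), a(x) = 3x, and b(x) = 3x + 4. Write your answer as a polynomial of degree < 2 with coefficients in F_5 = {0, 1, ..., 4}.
a · b ≡ 4 (mod f(x))

Multiply in F_5[x]: a(x)·b(x) = (3x)·(3x + 4) = 4x^2 + 2x. This has degree ≥ 2, so divide by f(x) over F_5: 4x^2 + 2x = (4)·(x^2 + 3x + 4) + (4). Hence a·b ≡ 4 (mod f). (F_5[x]/(f) is a field with 5^2 = 25 elements since f is irreducible of degree 2.)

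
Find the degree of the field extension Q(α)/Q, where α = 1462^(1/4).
[Q(α):Q] = 4

α is a root of x^4 - 1462. By Eisenstein's criterion at the prime p = 2 (which divides the constant term 1462 but p^2 = 4 does not, since 1462 is squarefree), x^4 - 1462 is irreducible over Q. Hence [Q(α):Q] = 4.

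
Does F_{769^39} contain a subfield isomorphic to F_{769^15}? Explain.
No: F_{769^15} is not a subfield of F_{769^39}

F_{p^m} embeds in F_{p^n} iff m | n. Here 15 ∤ 39 (since 39 = 2·15 + 9 with remainder 9 ≠ 0), so F_{769^15} is not a subfield of F_{769^39}. Equivalently: if it were, the tower law would give 15 = [F_{769^15}:F_769] dividing [F_{769^39}:F_769] = 39, contradiction.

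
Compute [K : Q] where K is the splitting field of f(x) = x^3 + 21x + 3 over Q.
[K : Q] = 6

By the rational root test, any rational root of the monic integer polynomial f(x) = x^3 + 21x + 3 must be an integer dividing the constant term 3, i.e. one of ±{1, 3}. Evaluating: f(1) = 25, f(-1) = -19, f(3) = 93, f(-3) = -87; none is 0, so f has no rational root and is therefore irreducible over Q (a cubic with no linear factor over a field is irreducible). For an irreducible cubic, the Galois group is A_3 or S_3 according as the discriminant disc(f) = -4a^3 - 27b^2 = -4·(21)^3 - 27·(3)^2 = -37287 is or is not a square in Q. Here disc(f) = -37287 is not a perfect square in Q, so the Galois group of f over Q is not contained in A_3 and must be all of S_3. The splitting field has degree |S_3| = 6 over Q, so [K : Q] = 6.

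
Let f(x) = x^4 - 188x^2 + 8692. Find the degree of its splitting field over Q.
[K : Q] = 4

Solving the quadratic in x^2: x^2 = (188 ± √(188^2 - 4·8692))/2 = (188 ± √576)/2 = (188 ± 24)/2, giving x^2 = 106 or x^2 = 82. So f(x) = (x^2 - 106)(x^2 - 82) and the roots of f are ±√106, ±√82. Hence the splitting field is K = Q(√106, √82). Since 106 and 82 are distinct squarefree integers > 1, their product 8692 is not a perfect square, so √82 ∉ Q(√106). By the tower law [K:Q] = [Q(√106,√82):Q(√106)] · [Q(√106):Q] = 2 · 2 = 4.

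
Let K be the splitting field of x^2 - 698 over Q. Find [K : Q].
[K : Q] = 2

f(x) = x^2 - 698 factors as (x - √698)(x + √698). The splitting field is K = Q(√698). Since 698 is squarefree and > 1, it is not a perfect square, so x^2 - 698 is irreducible over Q and [Q(√698) : Q] = 2. Hence [K : Q] = 2.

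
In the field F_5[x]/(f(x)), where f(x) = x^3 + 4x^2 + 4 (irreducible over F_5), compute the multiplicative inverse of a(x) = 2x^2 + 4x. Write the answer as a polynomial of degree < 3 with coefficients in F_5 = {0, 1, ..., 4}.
a(x)^(-1) ≡ x^2 + 2 (mod f(x))

Since f is irreducible over F_5, F_5[x]/(f) is a field and a(x) ≠ 0 has an inverse. Apply the extended Euclidean algorithm to f(x) and a(x) in F_5[x]: f(x) = (3x + 1)·a(x) + (x + 4);  a(x) = (2x + 1)·(x + 4) + (1). The last nonzero remainder is the constant 1 = gcd(f, a) in F_5. Back-substituting through the division chain expresses 1 = s(x)·a(x) + t(x)·f(x) with s(x) ≡ x^2 + 2 (mod f), so a(x)^(-1) ≡ s(x) = x^2 + 2 (mod f). Check: (2x^2 + 4x)·(x^2 + 2) = 2x^4 + 4x^3 + 4x^2 + 3x ≡ 1 (mod x^3 + 4x^2 + 4).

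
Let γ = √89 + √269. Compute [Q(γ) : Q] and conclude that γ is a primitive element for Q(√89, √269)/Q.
[Q(γ) : Q] = 4 (equivalently, Q(γ) = Q(√89, √269))

Obviously Q(γ) ⊆ Q(√89, √269), and [Q(√89, √269):Q] = 4 (since 89, 269 are distinct squarefree integers > 1 with 23941 not a perfect square). To show equality we compute the minimal polynomial of γ. From γ = √89 + √269: γ^2 = 89 + 2√(23941) + 269 = 358 + 2√(23941), so γ^2 - 358 = 2√(23941); squaring, (γ^2 - 358)^2 = 4·23941, i.e. γ^4 - 716γ^2 + 128164 - 95764 = 0, i.e. γ^4 - 716γ^2 + 32400 = 0. So γ is a root of x^4 - 716x^2 + 32400. This polynomial is irreducible over Q: it has no rational root (each ±√89 ± √269 is irrational), and any factorization into two quadratics over Q would force √(23941) ∈ Q (pairing opposite roots) or √89, √269 ∈ Q (other pairings), all impossible. Hence [Q(γ):Q] = 4 = [Q(√89, √269):Q], so Q(γ) = Q(√89, √269).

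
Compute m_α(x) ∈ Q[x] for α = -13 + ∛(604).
m_α(x) = x^3 + 39x^2 + 507x + 1593

Set β = α + 13 = ∛(604), so β^3 = 604. Then (α + 13)^3 - 604 = 0, i.e. α is a root of g(x) = (x + 13)^3 - 604 = x^3 + 39x^2 + 507x + 1593. Since g(x) = h(x + 13) where h(x) = x^3 - 604, and h is irreducible over Q (because 604 is not a perfect cube, so h has no rational root, and a monic cubic with no rational root is irreducible), g is also irreducible (irreducibility is preserved under the substitution x → x + 13). Hence m_α(x) = x^3 + 39x^2 + 507x + 1593.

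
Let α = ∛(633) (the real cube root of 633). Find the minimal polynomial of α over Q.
m_α(x) = x^3 - 633

α satisfies α^3 = 633, so x^3 - 633 annihilates α. By the rational root test, a rational root p/q (in lowest terms) of x^3 - 633 would satisfy p^3 = 633 q^3, forcing q = 1 and p^3 = 633; but 633 is not a perfect cube, contradiction. A monic cubic over Q with no rational root is irreducible (any nontrivial factorization would include a linear factor). Hence x^3 - 633 is the minimal polynomial of α, and in particular [Q(α):Q] = 3.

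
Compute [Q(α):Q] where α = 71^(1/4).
[Q(α):Q] = 4

α is a root of x^4 - 71. By Eisenstein's criterion at the prime p = 71 (which divides the constant term 71 but p^2 = 5041 does not, since 71 is squarefree), x^4 - 71 is irreducible over Q. Hence [Q(α):Q] = 4.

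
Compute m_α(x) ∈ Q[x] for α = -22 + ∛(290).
m_α(x) = x^3 + 66x^2 + 1452x + 10358

Set β = α + 22 = ∛(290), so β^3 = 290. Then (α + 22)^3 - 290 = 0, i.e. α is a root of g(x) = (x + 22)^3 - 290 = x^3 + 66x^2 + 1452x + 10358. Since g(x) = h(x + 22) where h(x) = x^3 - 290, and h is irreducible over Q (because 290 is not a perfect cube, so h has no rational root, and a monic cubic with no rational root is irreducible), g is also irreducible (irreducibility is preserved under the substitution x → x + 22). Hence m_α(x) = x^3 + 66x^2 + 1452x + 10358.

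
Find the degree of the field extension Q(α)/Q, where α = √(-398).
[Q(α):Q] = 2

[Q(α):Q] equals the degree of the minimal polynomial of α. Here α^2 = -398 and x^2 + 398 is irreducible (d = -398 is squarefree, ≠ 1, hence not a square), so deg(m_α) = 2. Thus [Q(α):Q] = 2.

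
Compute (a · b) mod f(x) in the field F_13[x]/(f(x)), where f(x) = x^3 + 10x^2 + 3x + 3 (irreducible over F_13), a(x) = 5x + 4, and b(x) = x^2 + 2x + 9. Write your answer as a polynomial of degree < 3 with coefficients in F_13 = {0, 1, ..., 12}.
a · b ≡ 3x^2 + 12x + 8 (mod f(x))

Multiply in F_13[x]: a(x)·b(x) = (5x + 4)·(x^2 + 2x + 9) = 5x^3 + x^2 + x + 10. This has degree ≥ 3, so divide by f(x) over F_13: 5x^3 + x^2 + x + 10 = (5)·(x^3 + 10x^2 + 3x + 3) + (3x^2 + 12x + 8). Hence a·b ≡ 3x^2 + 12x + 8 (mod f). (F_13[x]/(f) is a field with 13^3 = 2197 elements since f is irreducible of degree 3.)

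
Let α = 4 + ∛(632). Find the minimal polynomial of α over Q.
m_α(x) = x^3 - 12x^2 + 48x - 696

Set β = α - 4 = ∛(632), so β^3 = 632. Then (α - 4)^3 - 632 = 0, i.e. α is a root of g(x) = (x - 4)^3 - 632 = x^3 - 12x^2 + 48x - 696. Since g(x) = h(x - 4) where h(x) = x^3 - 632, and h is irreducible over Q (because 632 is not a perfect cube, so h has no rational root, and a monic cubic with no rational root is irreducible), g is also irreducible (irreducibility is preserved under the substitution x → x - 4). Hence m_α(x) = x^3 - 12x^2 + 48x - 696.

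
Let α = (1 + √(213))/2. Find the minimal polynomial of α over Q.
m_α(x) = x^2 - x - 53

From 2α - 1 = √(213), squaring gives (2α - 1)^2 = 213, i.e. 4α^2 - 4α + 1 = 213, so α^2 - α + (1 - 213)/4 = 0. Since 213 ≡ 1 (mod 4), (1 - 213)/4 = -53 ∈ Z. The polynomial x^2 - x - 53 has discriminant 1 - 4·(-53) = 213, which is not a perfect square in Q (d = 213 is squarefree and ≠ 1), so x^2 - x - 53 is irreducible over Q. It is the minimal polynomial of α.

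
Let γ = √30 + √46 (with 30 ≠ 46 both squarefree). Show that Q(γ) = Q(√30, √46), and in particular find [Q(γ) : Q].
[Q(γ) : Q] = 4 (equivalently, Q(γ) = Q(√30, √46))

Obviously Q(γ) ⊆ Q(√30, √46), and [Q(√30, √46):Q] = 4 (since 30, 46 are distinct squarefree integers > 1 with 1380 not a perfect square). To show equality we compute the minimal polynomial of γ. From γ = √30 + √46: γ^2 = 30 + 2√(1380) + 46 = 76 + 2√(1380), so γ^2 - 76 = 2√(1380); squaring, (γ^2 - 76)^2 = 4·1380, i.e. γ^4 - 152γ^2 + 5776 - 5520 = 0, i.e. γ^4 - 152γ^2 + 256 = 0. So γ is a root of x^4 - 152x^2 + 256. This polynomial is irreducible over Q: it has no rational root (each ±√30 ± √46 is irrational), and any factorization into two quadratics over Q would force √(1380) ∈ Q (pairing opposite roots) or √30, √46 ∈ Q (other pairings), all impossible. Hence [Q(γ):Q] = 4 = [Q(√30, √46):Q], so Q(γ) = Q(√30, √46).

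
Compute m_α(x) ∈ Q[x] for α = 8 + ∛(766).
m_α(x) = x^3 - 24x^2 + 192x - 1278

Set β = α - 8 = ∛(766), so β^3 = 766. Then (α - 8)^3 - 766 = 0, i.e. α is a root of g(x) = (x - 8)^3 - 766 = x^3 - 24x^2 + 192x - 1278. Since g(x) = h(x - 8) where h(x) = x^3 - 766, and h is irreducible over Q (because 766 is not a perfect cube, so h has no rational root, and a monic cubic with no rational root is irreducible), g is also irreducible (irreducibility is preserved under the substitution x → x - 8). Hence m_α(x) = x^3 - 24x^2 + 192x - 1278.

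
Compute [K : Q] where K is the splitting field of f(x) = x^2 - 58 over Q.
[K : Q] = 2

f(x) = x^2 - 58 factors as (x - √58)(x + √58). The splitting field is K = Q(√58). Since 58 is squarefree and > 1, it is not a perfect square, so x^2 - 58 is irreducible over Q and [Q(√58) : Q] = 2. Hence [K : Q] = 2.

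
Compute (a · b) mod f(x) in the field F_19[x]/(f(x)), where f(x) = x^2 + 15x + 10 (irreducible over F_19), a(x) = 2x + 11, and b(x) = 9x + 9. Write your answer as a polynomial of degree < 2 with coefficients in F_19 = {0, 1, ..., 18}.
a · b ≡ 18x + 14 (mod f(x))

Multiply in F_19[x]: a(x)·b(x) = (2x + 11)·(9x + 9) = 18x^2 + 3x + 4. This has degree ≥ 2, so divide by f(x) over F_19: 18x^2 + 3x + 4 = (18)·(x^2 + 15x + 10) + (18x + 14). Hence a·b ≡ 18x + 14 (mod f). (F_19[x]/(f) is a field with 19^2 = 361 elements since f is irreducible of degree 2.)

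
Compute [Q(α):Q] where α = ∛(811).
[Q(α):Q] = 3

The minimal polynomial of α is x^3 - 811, irreducible over Q since 811 is not a perfect cube (so x^3 - 811 has no rational root). Hence [Q(α):Q] = deg(m_α) = 3.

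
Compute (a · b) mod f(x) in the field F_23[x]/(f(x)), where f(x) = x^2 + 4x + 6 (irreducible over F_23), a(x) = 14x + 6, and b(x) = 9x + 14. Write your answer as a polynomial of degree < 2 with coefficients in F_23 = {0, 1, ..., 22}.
a · b ≡ 22x + 18 (mod f(x))

Multiply in F_23[x]: a(x)·b(x) = (14x + 6)·(9x + 14) = 11x^2 + 20x + 15. This has degree ≥ 2, so divide by f(x) over F_23: 11x^2 + 20x + 15 = (11)·(x^2 + 4x + 6) + (22x + 18). Hence a·b ≡ 22x + 18 (mod f). (F_23[x]/(f) is a field with 23^2 = 529 elements since f is irreducible of degree 2.)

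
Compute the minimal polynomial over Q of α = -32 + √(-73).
m_α(x) = x^2 + 64x + 1097

From α + 32 = √(-73), squaring gives (α + 32)^2 = -73, i.e. α^2 + 64α + 1024 = -73, so α^2 + 64α + 1097 = 0. The discriminant of x^2 + 64x + 1097 is (64)^2 - 4·(1097) = 4096 - 4388 = -292, and 4·(-73) is not a perfect square in Q since -73 is squarefree and ≠ 1. Hence x^2 + 64x + 1097 is irreducible over Q and is the minimal polynomial of α.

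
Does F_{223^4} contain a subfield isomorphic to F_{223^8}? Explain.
No: F_{223^8} is not a subfield of F_{223^4}

F_{p^m} embeds in F_{p^n} iff m | n. Here 8 ∤ 4 (since 4 = 0·8 + 4 with remainder 4 ≠ 0), so F_{223^8} is not a subfield of F_{223^4}. Equivalently: if it were, the tower law would give 8 = [F_{223^8}:F_223] dividing [F_{223^4}:F_223] = 4, contradiction.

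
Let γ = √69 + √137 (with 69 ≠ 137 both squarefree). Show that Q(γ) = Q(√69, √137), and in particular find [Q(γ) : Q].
[Q(γ) : Q] = 4 (equivalently, Q(γ) = Q(√69, √137))

Obviously Q(γ) ⊆ Q(√69, √137), and [Q(√69, √137):Q] = 4 (since 69, 137 are distinct squarefree integers > 1 with 9453 not a perfect square). To show equality we compute the minimal polynomial of γ. From γ = √69 + √137: γ^2 = 69 + 2√(9453) + 137 = 206 + 2√(9453), so γ^2 - 206 = 2√(9453); squaring, (γ^2 - 206)^2 = 4·9453, i.e. γ^4 - 412γ^2 + 42436 - 37812 = 0, i.e. γ^4 - 412γ^2 + 4624 = 0. So γ is a root of x^4 - 412x^2 + 4624. This polynomial is irreducible over Q: it has no rational root (each ±√69 ± √137 is irrational), and any factorization into two quadratics over Q would force √(9453) ∈ Q (pairing opposite roots) or √69, √137 ∈ Q (other pairings), all impossible. Hence [Q(γ):Q] = 4 = [Q(√69, √137):Q], so Q(γ) = Q(√69, √137).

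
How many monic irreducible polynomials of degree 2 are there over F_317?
There are 50086 monic irreducible polynomials of degree 2 over F_317

Each element of F_{317^2} that lies in no proper subfield is a root of exactly one monic irreducible of degree 2 over F_317, and each such polynomial has 2 distinct roots in F_{317^2}. By Möbius inversion the count is N_317(2) = (1/2) Σ_{d|2} μ(2/d) · 317^d = (1/2)(μ(2)·317^1 + μ(1)·317^2) = 100172/2 = 50086.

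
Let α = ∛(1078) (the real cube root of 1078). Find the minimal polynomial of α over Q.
m_α(x) = x^3 - 1078

α satisfies α^3 = 1078, so x^3 - 1078 annihilates α. By the rational root test, a rational root p/q (in lowest terms) of x^3 - 1078 would satisfy p^3 = 1078 q^3, forcing q = 1 and p^3 = 1078; but 1078 is not a perfect cube, contradiction. A monic cubic over Q with no rational root is irreducible (any nontrivial factorization would include a linear factor). Hence x^3 - 1078 is the minimal polynomial of α, and in particular [Q(α):Q] = 3.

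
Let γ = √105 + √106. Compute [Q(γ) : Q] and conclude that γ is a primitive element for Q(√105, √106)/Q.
[Q(γ) : Q] = 4 (equivalently, Q(γ) = Q(√105, √106))

Obviously Q(γ) ⊆ Q(√105, √106), and [Q(√105, √106):Q] = 4 (since 105, 106 are distinct squarefree integers > 1 with 11130 not a perfect square). To show equality we compute the minimal polynomial of γ. From γ = √105 + √106: γ^2 = 105 + 2√(11130) + 106 = 211 + 2√(11130), so γ^2 - 211 = 2√(11130); squaring, (γ^2 - 211)^2 = 4·11130, i.e. γ^4 - 422γ^2 + 44521 - 44520 = 0, i.e. γ^4 - 422γ^2 + 1 = 0. So γ is a root of x^4 - 422x^2 + 1. This polynomial is irreducible over Q: it has no rational root (each ±√105 ± √106 is irrational), and any factorization into two quadratics over Q would force √(11130) ∈ Q (pairing opposite roots) or √105, √106 ∈ Q (other pairings), all impossible. Hence [Q(γ):Q] = 4 = [Q(√105, √106):Q], so Q(γ) = Q(√105, √106).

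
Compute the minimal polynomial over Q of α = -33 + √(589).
m_α(x) = x^2 + 66x + 500

From α + 33 = √(589), squaring gives (α + 33)^2 = 589, i.e. α^2 + 66α + 1089 = 589, so α^2 + 66α + 500 = 0. The discriminant of x^2 + 66x + 500 is (66)^2 - 4·(500) = 4356 - 2000 = 2356, and 4·(589) is not a perfect square in Q since 589 is squarefree and ≠ 1. Hence x^2 + 66x + 500 is irreducible over Q and is the minimal polynomial of α.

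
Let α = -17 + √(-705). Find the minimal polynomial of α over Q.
m_α(x) = x^2 + 34x + 994

From α + 17 = √(-705), squaring gives (α + 17)^2 = -705, i.e. α^2 + 34α + 289 = -705, so α^2 + 34α + 994 = 0. The discriminant of x^2 + 34x + 994 is (34)^2 - 4·(994) = 1156 - 3976 = -2820, and 4·(-705) is not a perfect square in Q since -705 is squarefree and ≠ 1. Hence x^2 + 34x + 994 is irreducible over Q and is the minimal polynomial of α.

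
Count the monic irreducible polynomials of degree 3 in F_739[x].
There are 134527560 monic irreducible polynomials of degree 3 over F_739

Each element of F_{739^3} that lies in no proper subfield is a root of exactly one monic irreducible of degree 3 over F_739, and each such polynomial has 3 distinct roots in F_{739^3}. By Möbius inversion the count is N_739(3) = (1/3) Σ_{d|3} μ(3/d) · 739^d = (1/3)(μ(3)·739^1 + μ(1)·739^3) = 403582680/3 = 134527560.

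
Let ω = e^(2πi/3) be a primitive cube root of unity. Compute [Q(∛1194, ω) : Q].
[Q(∛1194, ω) : Q] = 6

[Q(∛1194):Q] = 3 (min poly x^3 - 1194, irreducible since 1194 is not a perfect cube). [Q(ω):Q] = 2 (min poly x^2 + x + 1). Since Q(∛1194) ⊂ R and ω ∉ R, we have ω ∉ Q(∛1194), so x^2 + x + 1 remains irreducible over Q(∛1194) and [Q(∛1194, ω) : Q(∛1194)] = 2. By the tower law, [Q(∛1194, ω) : Q] = 3 · 2 = 6. (In fact Q(∛1194, ω) is the splitting field of x^3 - 1194 over Q.)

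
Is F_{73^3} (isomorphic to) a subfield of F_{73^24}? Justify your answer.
Yes: F_{73^3} is a subfield of F_{73^24}

F_{p^m} embeds in F_{p^n} iff m | n (since F_{p^n} is the splitting field of x^(p^n) - x, and F_{p^m} ⊂ F_{p^n} forces p^n to be a power of p^m, i.e. m | n; conversely if m | n then every root of x^(p^m) - x is a root of x^(p^n) - x). Here 3 | 24 (since 24 = 8·3), so F_{73^3} is a subfield of F_{73^24}, and [F_{73^24} : F_{73^3}] = 24/3 = 8.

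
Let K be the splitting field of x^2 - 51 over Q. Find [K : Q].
[K : Q] = 2

f(x) = x^2 - 51 factors as (x - √51)(x + √51). The splitting field is K = Q(√51). Since 51 is squarefree and > 1, it is not a perfect square, so x^2 - 51 is irreducible over Q and [Q(√51) : Q] = 2. Hence [K : Q] = 2.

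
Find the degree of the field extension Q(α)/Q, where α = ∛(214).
[Q(α):Q] = 3

The minimal polynomial of α is x^3 - 214, irreducible over Q since 214 is not a perfect cube (so x^3 - 214 has no rational root). Hence [Q(α):Q] = deg(m_α) = 3.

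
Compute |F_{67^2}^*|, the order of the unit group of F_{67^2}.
|F_{67^2}^*| = 4488

F_{67^2} has 67^2 = 4489 elements; its multiplicative group consists of all nonzero elements, so |F_{67^2}^*| = 4489 - 1 = 4488. (It is cyclic since any finite subgroup of the multiplicative group of a field is cyclic.)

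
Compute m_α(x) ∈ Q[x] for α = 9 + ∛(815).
m_α(x) = x^3 - 27x^2 + 243x - 1544

Set β = α - 9 = ∛(815), so β^3 = 815. Then (α - 9)^3 - 815 = 0, i.e. α is a root of g(x) = (x - 9)^3 - 815 = x^3 - 27x^2 + 243x - 1544. Since g(x) = h(x - 9) where h(x) = x^3 - 815, and h is irreducible over Q (because 815 is not a perfect cube, so h has no rational root, and a monic cubic with no rational root is irreducible), g is also irreducible (irreducibility is preserved under the substitution x → x - 9). Hence m_α(x) = x^3 - 27x^2 + 243x - 1544.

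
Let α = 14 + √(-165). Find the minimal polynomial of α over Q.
m_α(x) = x^2 - 28x + 361

From α - 14 = √(-165), squaring gives (α - 14)^2 = -165, i.e. α^2 - 28α + 196 = -165, so α^2 - 28α + 361 = 0. The discriminant of x^2 - 28x + 361 is (-28)^2 - 4·(361) = 784 - 1444 = -660, and 4·(-165) is not a perfect square in Q since -165 is squarefree and ≠ 1. Hence x^2 - 28x + 361 is irreducible over Q and is the minimal polynomial of α.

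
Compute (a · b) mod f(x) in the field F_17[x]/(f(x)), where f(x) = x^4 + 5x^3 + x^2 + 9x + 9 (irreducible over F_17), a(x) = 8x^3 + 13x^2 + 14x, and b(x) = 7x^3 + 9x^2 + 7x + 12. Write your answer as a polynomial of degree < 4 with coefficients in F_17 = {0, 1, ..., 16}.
a · b ≡ 6x^3 + 3x^2 + 5x + 8 (mod f(x))

Multiply in F_17[x]: a(x)·b(x) = (8x^3 + 13x^2 + 14x)·(7x^3 + 9x^2 + 7x + 12) = 5x^6 + 10x^5 + 16x^4 + 7x^3 + 16x^2 + 15x. This has degree ≥ 4, so divide by f(x) over F_17: 5x^6 + 10x^5 + 16x^4 + 7x^3 + 16x^2 + 15x = (5x^2 + 2x + 1)·(x^4 + 5x^3 + x^2 + 9x + 9) + (6x^3 + 3x^2 + 5x + 8). Hence a·b ≡ 6x^3 + 3x^2 + 5x + 8 (mod f). (F_17[x]/(f) is a field with 17^4 = 83521 elements since f is irreducible of degree 4.)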